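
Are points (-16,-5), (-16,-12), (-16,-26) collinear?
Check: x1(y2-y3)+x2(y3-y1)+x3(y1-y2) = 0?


-16*(-12+ 26) - 16*(-26+ 5) - 16*(-5+ 12)
= -224 + 336 - 112 = 0

Yes, collinear (determinant = 0)


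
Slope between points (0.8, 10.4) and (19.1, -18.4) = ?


dy = -18.4 - 10.4 = -28.8
dx = 19.1 - 0.8 = 18.3
m = -28.8/18.3 = -1.5738

m = -1.5738


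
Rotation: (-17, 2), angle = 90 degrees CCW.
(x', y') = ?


cos(90) = 0, sin(90) = 1
x' = -17*0 - 2*1 = -2
y' = -17*1 + 2*0 = -17

(-2, -17)


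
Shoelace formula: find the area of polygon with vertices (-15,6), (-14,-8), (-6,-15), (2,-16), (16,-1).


sum(xi*y_{i+1}) = -15*(-8) - 14*(-15) - 6*(-16) + 2*(-1) + 16*6 = 520
sum(yi*x_{i+1}) = 6*(-14) - 8*(-6) - 15*2 - 16*16 - 1*(-15) = -307
Area = |520 + 307|/2 = 827/2 = 413.5000

413.5000 sq units


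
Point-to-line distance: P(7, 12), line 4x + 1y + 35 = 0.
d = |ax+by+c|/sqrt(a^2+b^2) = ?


|4*7 + 1*12 + 35| = |75| = 75
sqrt(16 + 1) = sqrt(17) = 4.1231
d = 75/sqrt(17) = 18.1902

18.1902


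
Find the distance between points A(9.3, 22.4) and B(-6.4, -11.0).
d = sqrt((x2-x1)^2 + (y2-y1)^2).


dx = -6.4 - 9.3 = -15.7
dy = -11.0 - 22.4 = -33.4
d = sqrt(246.49 + 1115.56) = sqrt(1362.05) = 36.9060

36.9060


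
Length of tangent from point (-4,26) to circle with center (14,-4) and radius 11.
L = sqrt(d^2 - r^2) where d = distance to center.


d = sqrt((-4-14)^2 + (26+ 4)^2) = sqrt(324+900) = 34.9857
L = sqrt(1224.0000 - 121) = sqrt(1103.0000) = 33.2114

33.2114


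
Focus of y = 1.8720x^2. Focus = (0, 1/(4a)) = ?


a = 1.8720
4a = 7.4880
focus = (0, 1/7.4880) = (0, 0.1335)

Focus = (0, 0.1335)


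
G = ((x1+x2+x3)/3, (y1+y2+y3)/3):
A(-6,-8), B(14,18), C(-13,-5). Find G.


Gx = (-6+14- 13)/3 = -5/3 = -1.6667
Gy = (-8+18- 5)/3 = 5/3 = 1.6667

G = (-1.6667, 1.6667)


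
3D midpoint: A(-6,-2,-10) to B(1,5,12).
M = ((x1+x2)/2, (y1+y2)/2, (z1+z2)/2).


Mx = (-6+1)/2 = -2.5000
My = (-2+5)/2 = 1.5000
Mz = (-10+12)/2 = 1.0000

M = (-2.5000, 1.5000, 1.0000)


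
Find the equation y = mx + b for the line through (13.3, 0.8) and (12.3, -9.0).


m = (-9.8)/(-1.0) = 9.8000
b = y1 - m*x1 = 0.8 - (-9.8*13.3)/(-1.0) = 0.8 - 130.3400 = -129.5400

y = 9.8000x - 129.5400


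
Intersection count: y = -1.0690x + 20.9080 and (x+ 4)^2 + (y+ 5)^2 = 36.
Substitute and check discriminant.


Substitute y = -1.0690x + 20.9080: (x+ 4)^2 + (-1.0690x+20.9080+ 5)^2 = 36
Expand to Ax^2 + Bx + C = 0, where b-k = 25.908
A = 1+m^2 = 2.142761
B = 2(m(b-k) - h) = 2(-1.0690*25.908 + 4) = -47.391304
C = h^2 + (b-k)^2 - r^2 = 16 + 671.224464 - 36 = 651.224464
disc = B^2-4AC = 2245.9357 - 5581.6735 = -3335.7378
disc < 0

0 intersection points


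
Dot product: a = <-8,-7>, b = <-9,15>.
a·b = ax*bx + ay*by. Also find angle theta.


a·b = -8*(-9) - 7*15 = 72 - 105 = -33
|a| = sqrt(64+49) = 10.6301
|b| = sqrt(81+225) = 17.4929
cos(theta) = -33/(sqrt(113)*sqrt(306)) = -33/sqrt(34578) = -0.177466
theta = arccos(-33/sqrt(34578)) = 100.2222 degrees

a·b = -33, theta = 100.2222 deg


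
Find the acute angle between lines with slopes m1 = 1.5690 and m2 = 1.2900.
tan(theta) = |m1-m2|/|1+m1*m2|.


m1-m2 = 0.279
1+m1*m2 = 3.02401
tan(theta) = |0.279/3.02401| = 0.092262
theta = arctan(|0.279/3.02401|) = 5.2713 degrees (acute angle)

5.2713 degrees


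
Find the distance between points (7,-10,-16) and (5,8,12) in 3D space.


dx=-2, dy=18, dz=28
d = sqrt(4+324+784) = sqrt(1112) = 33.3467

33.3467


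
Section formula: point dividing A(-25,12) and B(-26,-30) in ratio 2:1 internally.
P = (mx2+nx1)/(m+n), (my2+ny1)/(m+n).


Px = (2*(-26) + 1*(-25))/3 = -77/3 = -25.6667
Py = (2*(-30) + 1*12)/3 = -48/3 = -16.0000

P = (-25.6667, -16.0000)


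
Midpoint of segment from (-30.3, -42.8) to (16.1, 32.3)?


Mx = (-30.3 + 16.1)/2 = -14.2/2 = -7.1000
My = (-42.8 + 32.3)/2 = -10.5/2 = -5.2500

(-7.1000, -5.2500)


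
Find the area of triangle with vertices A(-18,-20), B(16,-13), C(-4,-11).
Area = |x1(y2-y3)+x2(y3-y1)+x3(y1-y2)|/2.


-18*(-13+ 11) = 36
16*(-11+ 20) = 144
-4*(-20+ 13) = 28
sum = 208
Area = |208|/2 = 104.0000

104.0000 sq units


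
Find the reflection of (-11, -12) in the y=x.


Reflection rule for y=x: (y, x)
(-11, -12) -> (-12, -11)

(-12, -11)


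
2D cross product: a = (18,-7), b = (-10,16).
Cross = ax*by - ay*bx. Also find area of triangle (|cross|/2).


cross = 18*16 + 7*(-10) = 288 - 70 = 218
Triangle area = |218|/2 = 218/2 = 109.0000

cross = 218, triangle area = 109.0000


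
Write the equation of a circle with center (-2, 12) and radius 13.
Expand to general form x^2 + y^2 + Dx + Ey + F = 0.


(x+ 2)^2 + (y-12)^2 = 13^2
D = -2h = 4, E = -2k = -24
F = h^2+k^2-r^2 = 4+144-169 = -21

x^2 + y^2 + 4x - 24y - 21 = 0


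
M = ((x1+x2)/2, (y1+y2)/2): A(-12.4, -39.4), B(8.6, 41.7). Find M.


Mx = (-12.4 + 8.6)/2 = -3.8/2 = -1.9000
My = (-39.4 + 41.7)/2 = 2.3/2 = 1.1500

(-1.9000, 1.1500)


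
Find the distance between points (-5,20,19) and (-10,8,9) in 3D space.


dx=-5, dy=-12, dz=-10
d = sqrt(25+144+100) = sqrt(269) = 16.4012

16.4012


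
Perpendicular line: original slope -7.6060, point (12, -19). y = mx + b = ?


Perpendicular slope = -1/m1 = -1/(-7.6060) = 0.1315
b2 = y0 - m2*x0 = -19 + 12/(-7.6060) = -19 - 1.5777 = -20.5777

y = 0.1315x - 20.5777


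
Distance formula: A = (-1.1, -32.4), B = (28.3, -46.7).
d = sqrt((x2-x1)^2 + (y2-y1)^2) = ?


dx = 28.3 + 1.1 = 29.4
dy = -46.7 + 32.4 = -14.3
d = sqrt(864.36 + 204.49) = sqrt(1068.85) = 32.6933

32.6933


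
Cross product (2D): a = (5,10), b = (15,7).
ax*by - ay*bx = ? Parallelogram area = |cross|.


cross = 5*7 - 10*15 = 35 - 150 = -115
Parallelogram area = |-115| = 115

cross = -115, parallelogram area = 115


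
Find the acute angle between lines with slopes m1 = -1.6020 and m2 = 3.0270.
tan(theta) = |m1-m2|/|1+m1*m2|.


m1-m2 = -4.629
1+m1*m2 = -3.849254
tan(theta) = |-4.629/(-3.849254)| = 1.202571
theta = arctan(|-4.629/(-3.849254)|) = 50.2547 degrees (acute angle)

50.2547 degrees


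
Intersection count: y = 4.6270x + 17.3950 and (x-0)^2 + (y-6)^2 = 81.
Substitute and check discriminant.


Substitute y = 4.6270x + 17.3950: (x-0)^2 + (4.6270x+17.3950-6)^2 = 81
Expand to Ax^2 + Bx + C = 0, where b-k = 11.395
A = 1+m^2 = 22.409129
B = 2(m(b-k) - h) = 2(4.6270*11.395 - 0) = 105.44933
C = h^2 + (b-k)^2 - r^2 = 0 + 129.846025 - 81 = 48.846025
disc = B^2-4AC = 11119.5612 - 4378.3875 = 6741.1737
disc > 0

2 intersection points


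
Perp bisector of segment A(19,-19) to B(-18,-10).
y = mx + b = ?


Midpoint = (0.5, -14.5)
Slope of AB = dy/dx = 9/(-37) = -0.2432
Perp slope = -dx/dy = 37/9 = 4.1111
b = My - (perp slope)*Mx = -14.5 + (-37*0.5)/9 = -14.5 - 2.0556 = -16.5556

y = 4.1111x - 16.5556


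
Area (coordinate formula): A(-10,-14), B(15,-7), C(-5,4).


-10*(-7-4) = 110
15*(4+ 14) = 270
-5*(-14+ 7) = 35
sum = 415
Area = |415|/2 = 207.5000

207.5000 sq units


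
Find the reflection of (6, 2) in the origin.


Reflection rule for origin: (-x, -y)
(6, 2) -> (-6, -2)

(-6, -2)


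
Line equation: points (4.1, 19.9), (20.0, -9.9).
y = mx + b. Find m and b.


m = (-29.8)/(15.9) = -1.8742
b = y1 - m*x1 = 19.9 - (-29.8*4.1)/(15.9) = 19.9 + 7.6843 = 27.5843

y = -1.8742x + 27.5843


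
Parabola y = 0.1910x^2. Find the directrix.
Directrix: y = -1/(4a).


a = 0.1910
1/(4a) = 1.3089
directrix: y = -1.3089 = -1.3089

y = -1.3089


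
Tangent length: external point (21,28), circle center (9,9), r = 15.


d = sqrt((21-9)^2 + (28-9)^2) = sqrt(144+361) = 22.4722
L = sqrt(505.0000 - 225) = sqrt(280.0000) = 16.7332

16.7332


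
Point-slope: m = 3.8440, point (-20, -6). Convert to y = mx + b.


y + 6 = 3.8440(x + 20)
y = 3.8440x - 6 - 3.8440*(-20)
y = 3.8440x + 70.8800

y = 3.8440x + 70.8800


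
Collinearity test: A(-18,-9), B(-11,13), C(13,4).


-18*(13-4) - 11*(4+ 9) + 13*(-9-13)
= -162 - 143 - 286 = -591

No, not collinear (determinant = -591)


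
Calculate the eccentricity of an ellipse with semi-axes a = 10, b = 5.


c = sqrt(100-25) = sqrt(75) = 8.6603
e = c/a = sqrt(75)/10 = 0.8660

e = 0.8660


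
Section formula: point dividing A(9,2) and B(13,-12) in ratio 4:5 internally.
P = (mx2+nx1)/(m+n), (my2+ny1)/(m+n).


Px = (4*13 + 5*9)/9 = 97/9 = 10.7778
Py = (4*(-12) + 5*2)/9 = -38/9 = -4.2222

P = (10.7778, -4.2222)


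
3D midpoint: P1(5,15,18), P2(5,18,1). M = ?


Mx = (5+5)/2 = 5.0000
My = (15+18)/2 = 16.5000
Mz = (18+1)/2 = 9.5000

M = (5.0000, 16.5000, 9.5000)


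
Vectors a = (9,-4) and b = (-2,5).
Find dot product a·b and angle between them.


a·b = 9*(-2) - 4*5 = -18 - 20 = -38
|a| = sqrt(81+16) = 9.8489
|b| = sqrt(4+25) = 5.3852
cos(theta) = -38/(sqrt(97)*sqrt(29)) = -38/sqrt(2813) = -0.716471
theta = arccos(-38/sqrt(2813)) = 135.7639 degrees

a·b = -38, theta = 135.7639 deg


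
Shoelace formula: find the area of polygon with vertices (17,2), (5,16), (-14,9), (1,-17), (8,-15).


sum(xi*y_{i+1}) = 17*16 + 5*9 - 14*(-17) + 1*(-15) + 8*2 = 556
sum(yi*x_{i+1}) = 2*5 + 16*(-14) + 9*1 - 17*8 - 15*17 = -596
Area = |556 + 596|/2 = 1152/2 = 576.0000

576.0000 sq units


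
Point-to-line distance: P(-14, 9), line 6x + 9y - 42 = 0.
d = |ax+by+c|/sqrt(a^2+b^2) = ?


|6*(-14) + 9*9 - 42| = |-45| = 45
sqrt(36 + 81) = sqrt(117) = 10.8167
d = 45/sqrt(117) = 4.1603

4.1603


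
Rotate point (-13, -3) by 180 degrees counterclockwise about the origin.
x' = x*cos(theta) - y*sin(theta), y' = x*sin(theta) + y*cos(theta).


cos(180) = -1, sin(180) = 0
x' = -13*(-1) + 3*0 = 13
y' = -13*0 - 3*(-1) = 3

(13, 3)


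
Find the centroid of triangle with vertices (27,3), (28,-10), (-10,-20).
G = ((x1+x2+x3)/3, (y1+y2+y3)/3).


Gx = (27+28- 10)/3 = 45/3 = 15.0000
Gy = (3- 10- 20)/3 = -27/3 = -9.0000

G = (15.0000, -9.0000)


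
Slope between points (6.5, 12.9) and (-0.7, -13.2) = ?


dy = -13.2 - 12.9 = -26.1
dx = -0.7 - 6.5 = -7.2
m = -26.1/(-7.2) = 3.6250

m = 3.6250


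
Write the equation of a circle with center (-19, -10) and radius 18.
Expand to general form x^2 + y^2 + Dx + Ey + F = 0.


(x+ 19)^2 + (y+ 10)^2 = 18^2
D = -2h = 38, E = -2k = 20
F = h^2+k^2-r^2 = 361+100-324 = 137

x^2 + y^2 + 38x + 20y + 137 = 0


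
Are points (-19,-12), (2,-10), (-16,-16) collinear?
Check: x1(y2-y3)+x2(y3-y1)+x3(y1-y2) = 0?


-19*(-10+ 16) + 2*(-16+ 12) - 16*(-12+ 10)
= -114 - 8 + 32 = -90

No, not collinear (determinant = -90)


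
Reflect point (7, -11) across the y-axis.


Reflection rule for y-axis: (-x, y)
(7, -11) -> (-7, -11)

(-7, -11)


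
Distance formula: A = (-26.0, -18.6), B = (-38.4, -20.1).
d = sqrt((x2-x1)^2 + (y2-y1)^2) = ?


dx = -38.4 + 26.0 = -12.4
dy = -20.1 + 18.6 = -1.5
d = sqrt(153.76 + 2.25) = sqrt(156.01) = 12.4904

12.4904


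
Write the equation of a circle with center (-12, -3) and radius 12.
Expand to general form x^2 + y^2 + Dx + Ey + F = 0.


(x+ 12)^2 + (y+ 3)^2 = 12^2
D = -2h = 24, E = -2k = 6
F = h^2+k^2-r^2 = 144+9-144 = 9

x^2 + y^2 + 24x + 6y + 9 = 0


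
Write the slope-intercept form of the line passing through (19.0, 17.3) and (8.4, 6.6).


m = (-10.7)/(-10.6) = 1.0094
b = y1 - m*x1 = 17.3 - (-10.7*19.0)/(-10.6) = 17.3 - 19.1792 = -1.8792

y = 1.0094x - 1.8792


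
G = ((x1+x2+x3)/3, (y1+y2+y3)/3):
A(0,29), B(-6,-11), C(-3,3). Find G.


Gx = (0- 6- 3)/3 = -9/3 = -3.0000
Gy = (29- 11+3)/3 = 21/3 = 7.0000

G = (-3.0000, 7.0000)


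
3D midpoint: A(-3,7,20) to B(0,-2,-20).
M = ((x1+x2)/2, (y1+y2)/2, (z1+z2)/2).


Mx = (-3+0)/2 = -1.5000
My = (7- 2)/2 = 2.5000
Mz = (20- 20)/2 = 0

M = (-1.5000, 2.5000, 0)


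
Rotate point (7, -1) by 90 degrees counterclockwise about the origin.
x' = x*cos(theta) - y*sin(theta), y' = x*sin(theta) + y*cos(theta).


cos(90) = 0, sin(90) = 1
x' = 7*0 + 1*1 = 1
y' = 7*1 - 1*0 = 7

(1, 7)


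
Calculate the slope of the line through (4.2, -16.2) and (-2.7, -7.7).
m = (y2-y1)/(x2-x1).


dy = -7.7 + 16.2 = 8.5
dx = -2.7 - 4.2 = -6.9
m = 8.5/(-6.9) = -1.2319

m = -1.2319


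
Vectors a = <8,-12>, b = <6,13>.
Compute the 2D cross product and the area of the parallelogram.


cross = 8*13 + 12*6 = 104 + 72 = 176
Parallelogram area = |176| = 176

cross = 176, parallelogram area = 176


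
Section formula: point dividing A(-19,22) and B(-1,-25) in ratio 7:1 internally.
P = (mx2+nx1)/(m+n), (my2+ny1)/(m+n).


Px = (7*(-1) + 1*(-19))/8 = -26/8 = -3.2500
Py = (7*(-25) + 1*22)/8 = -153/8 = -19.1250

P = (-3.2500, -19.1250)


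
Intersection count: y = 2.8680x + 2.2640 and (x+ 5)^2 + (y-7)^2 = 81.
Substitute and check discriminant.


Substitute y = 2.8680x + 2.2640: (x+ 5)^2 + (2.8680x+2.2640-7)^2 = 81
Expand to Ax^2 + Bx + C = 0, where b-k = -4.736
A = 1+m^2 = 9.225424
B = 2(m(b-k) - h) = 2(2.8680*(-4.736) + 5) = -17.165696
C = h^2 + (b-k)^2 - r^2 = 25 + 22.429696 - 81 = -33.570304
disc = B^2-4AC = 294.6611 + 1238.8012 = 1533.4623
disc > 0

2 intersection points


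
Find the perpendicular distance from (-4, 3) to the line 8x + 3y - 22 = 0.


|8*(-4) + 3*3 - 22| = |-45| = 45
sqrt(64 + 9) = sqrt(73) = 8.5440
d = 45/sqrt(73) = 5.2669

5.2669


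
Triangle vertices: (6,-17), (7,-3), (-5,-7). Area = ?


6*(-3+ 7) = 24
7*(-7+ 17) = 70
-5*(-17+ 3) = 70
sum = 164
Area = |164|/2 = 82.0000

82.0000 sq units


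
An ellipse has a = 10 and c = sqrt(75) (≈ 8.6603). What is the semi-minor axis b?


b^2 = 10^2 - (sqrt(75))^2 = 100 - 75 = 25
b = sqrt(25) = 5

b = 5


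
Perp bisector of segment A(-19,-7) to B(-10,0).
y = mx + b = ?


Midpoint = (-14.5, -3.5)
Slope of AB = dy/dx = 7/9 = 0.7778
Perp slope = -dx/dy = -9/7 = -1.2857
b = My - (perp slope)*Mx = -3.5 + (9*(-14.5))/7 = -3.5 - 18.6429 = -22.1429

y = -1.2857x - 22.1429


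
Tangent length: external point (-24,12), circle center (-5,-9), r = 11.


d = sqrt((-24+ 5)^2 + (12+ 9)^2) = sqrt(361+441) = 28.3196
L = sqrt(802.0000 - 121) = sqrt(681.0000) = 26.0960

26.0960


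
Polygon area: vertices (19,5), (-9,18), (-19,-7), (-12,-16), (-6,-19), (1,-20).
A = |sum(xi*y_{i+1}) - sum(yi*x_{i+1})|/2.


sum(xi*y_{i+1}) = 19*18 - 9*(-7) - 19*(-16) - 12*(-19) - 6*(-20) + 1*5 = 1062
sum(yi*x_{i+1}) = 5*(-9) + 18*(-19) - 7*(-12) - 16*(-6) - 19*1 - 20*19 = -606
Area = |1062 + 606|/2 = 1668/2 = 834.0000

834.0000 sq units


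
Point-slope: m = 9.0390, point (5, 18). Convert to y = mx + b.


y - 18 = 9.0390(x - 5)
y = 9.0390x + 18 - 9.0390*5
y = 9.0390x - 27.1950

y = 9.0390x - 27.1950


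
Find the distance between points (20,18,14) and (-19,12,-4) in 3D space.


dx=-39, dy=-6, dz=-18
d = sqrt(1521+36+324) = sqrt(1881) = 43.3705

43.3705


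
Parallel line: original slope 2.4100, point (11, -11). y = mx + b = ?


Parallel lines have equal slopes.
m2 = 2.4100
b2 = -11 - 2.4100*11 = -37.5100

y = 2.4100x - 37.5100


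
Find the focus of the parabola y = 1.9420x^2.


a = 1.9420
4a = 7.7680
focus = (0, 1/7.7680) = (0, 0.1287)

Focus = (0, 0.1287)


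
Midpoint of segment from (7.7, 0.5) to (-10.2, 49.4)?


Mx = (7.7 - 10.2)/2 = -2.5/2 = -1.2500
My = (0.5 + 49.4)/2 = 49.9/2 = 24.9500

(-1.2500, 24.9500)


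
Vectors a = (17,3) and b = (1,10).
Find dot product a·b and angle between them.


a·b = 17*1 + 3*10 = 17 + 30 = 47
|a| = sqrt(289+9) = 17.2627
|b| = sqrt(1+100) = 10.0499
cos(theta) = 47/(sqrt(298)*sqrt(101)) = 47/sqrt(30098) = 0.270912
theta = arccos(47/sqrt(30098)) = 74.2814 degrees

a·b = 47, theta = 74.2814 deg


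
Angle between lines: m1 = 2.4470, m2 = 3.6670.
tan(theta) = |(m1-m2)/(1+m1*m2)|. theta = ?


m1-m2 = -1.22
1+m1*m2 = 9.973149
tan(theta) = |-1.22/9.973149| = 0.122328
theta = arctan(|-1.22/9.973149|) = 6.9743 degrees (acute angle)

6.9743 degrees


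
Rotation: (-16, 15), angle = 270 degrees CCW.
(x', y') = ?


cos(270) = 0, sin(270) = -1
x' = -16*0 - 15*(-1) = 15
y' = -16*(-1) + 15*0 = 16

(15, 16)


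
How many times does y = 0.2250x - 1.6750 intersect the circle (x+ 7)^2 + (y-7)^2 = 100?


Substitute y = 0.2250x - 1.6750: (x+ 7)^2 + (0.2250x- 1.6750-7)^2 = 100
Expand to Ax^2 + Bx + C = 0, where b-k = -8.675
A = 1+m^2 = 1.050625
B = 2(m(b-k) - h) = 2(0.2250*(-8.675) + 7) = 10.09625
C = h^2 + (b-k)^2 - r^2 = 49 + 75.255625 - 100 = 24.255625
disc = B^2-4AC = 101.9343 - 101.9343 = 0
disc = 0

1 intersection point (tangent)


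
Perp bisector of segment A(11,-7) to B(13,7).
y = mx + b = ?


Midpoint = (12, 0)
Slope of AB = dy/dx = 14/2 = 7.0000
Perp slope = -dx/dy = -2/14 = -0.1429
b = My - (perp slope)*Mx = 0 + (2*12)/14 = 0 + 1.7143 = 1.7143

y = -0.1429x + 1.7143


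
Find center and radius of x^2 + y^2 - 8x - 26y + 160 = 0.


h = -D/2 = 8/2 = 4
k = -E/2 = 26/2 = 13
r^2 = h^2 + k^2 - F = 16 + 169 - 160 = 25
r = 5

Center (4, 13), radius = 5


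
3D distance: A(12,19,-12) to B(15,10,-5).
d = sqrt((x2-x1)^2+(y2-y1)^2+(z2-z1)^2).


dx=3, dy=-9, dz=7
d = sqrt(9+81+49) = sqrt(139) = 11.7898

11.7898


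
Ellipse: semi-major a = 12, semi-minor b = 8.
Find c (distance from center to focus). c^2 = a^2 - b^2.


c^2 = 12^2 - 8^2 = 144 - 64 = 80
c = sqrt(80) = 8.9443

c = 8.9443


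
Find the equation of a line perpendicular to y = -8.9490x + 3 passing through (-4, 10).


Perpendicular slope = -1/m1 = -1/(-8.9490) = 0.1117
b2 = y0 - m2*x0 = 10 - 4/(-8.9490) = 10 + 0.4470 = 10.4470

y = 0.1117x + 10.4470


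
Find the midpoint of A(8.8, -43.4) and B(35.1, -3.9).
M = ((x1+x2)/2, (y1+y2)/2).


Mx = (8.8 + 35.1)/2 = 43.9/2 = 21.9500
My = (-43.4 - 3.9)/2 = -47.3/2 = -23.6500

(21.9500, -23.6500)


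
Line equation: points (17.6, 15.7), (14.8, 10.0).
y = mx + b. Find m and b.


m = (-5.7)/(-2.8) = 2.0357
b = y1 - m*x1 = 15.7 - (-5.7*17.6)/(-2.8) = 15.7 - 35.8286 = -20.1286

y = 2.0357x - 20.1286


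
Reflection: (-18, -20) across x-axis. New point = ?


Reflection rule for x-axis: (x, -y)
(-18, -20) -> (-18, 20)

(-18, 20)


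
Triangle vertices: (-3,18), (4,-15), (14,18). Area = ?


-3*(-15-18) = 99
4*(18-18) = 0
14*(18+ 15) = 462
sum = 561
Area = |561|/2 = 280.5000

280.5000 sq units


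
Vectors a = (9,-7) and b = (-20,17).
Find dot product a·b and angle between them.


a·b = 9*(-20) - 7*17 = -180 - 119 = -299
|a| = sqrt(81+49) = 11.4018
|b| = sqrt(400+289) = 26.2488
cos(theta) = -299/(sqrt(130)*sqrt(689)) = -299/sqrt(89570) = -0.999056
theta = arccos(-299/sqrt(89570)) = 177.5104 degrees

a·b = -299, theta = 177.5104 deg


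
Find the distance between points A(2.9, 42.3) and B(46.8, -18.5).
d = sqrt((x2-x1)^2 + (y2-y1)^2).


dx = 46.8 - 2.9 = 43.9
dy = -18.5 - 42.3 = -60.8
d = sqrt(1927.21 + 3696.64) = sqrt(5623.85) = 74.9923

74.9923


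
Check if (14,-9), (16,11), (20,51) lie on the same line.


14*(11-51) + 16*(51+ 9) + 20*(-9-11)
= -560 + 960 - 400 = 0

Yes, collinear (determinant = 0)


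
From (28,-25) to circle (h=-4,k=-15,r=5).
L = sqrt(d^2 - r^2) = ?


d = sqrt((28+ 4)^2 + (-25+ 15)^2) = sqrt(1024+100) = 33.5261
L = sqrt(1124.0000 - 25) = sqrt(1099.0000) = 33.1512

33.1512


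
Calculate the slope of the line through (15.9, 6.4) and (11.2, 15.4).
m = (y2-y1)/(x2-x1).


dy = 15.4 - 6.4 = 9.0
dx = 11.2 - 15.9 = -4.7
m = 9.0/(-4.7) = -1.9149

m = -1.9149


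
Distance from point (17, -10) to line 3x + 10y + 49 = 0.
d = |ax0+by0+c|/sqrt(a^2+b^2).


|3*17 + 10*(-10) + 49| = |0| = 0
sqrt(9 + 100) = sqrt(109) = 10.4403
d = 0/sqrt(109) = 0

0


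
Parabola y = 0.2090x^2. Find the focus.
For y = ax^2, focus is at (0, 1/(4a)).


a = 0.2090
4a = 0.8360
focus = (0, 1/0.8360) = (0, 1.1962)

Focus = (0, 1.1962)


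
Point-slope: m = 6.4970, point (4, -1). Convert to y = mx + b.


y + 1 = 6.4970(x - 4)
y = 6.4970x - 1 - 6.4970*4
y = 6.4970x - 26.9880

y = 6.4970x - 26.9880


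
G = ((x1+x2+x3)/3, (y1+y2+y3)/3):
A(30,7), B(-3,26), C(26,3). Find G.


Gx = (30- 3+26)/3 = 53/3 = 17.6667
Gy = (7+26+3)/3 = 36/3 = 12.0000

G = (17.6667, 12.0000)


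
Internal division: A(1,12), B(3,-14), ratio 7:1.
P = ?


Px = (7*3 + 1*1)/8 = 22/8 = 2.7500
Py = (7*(-14) + 1*12)/8 = -86/8 = -10.7500

P = (2.7500, -10.7500)


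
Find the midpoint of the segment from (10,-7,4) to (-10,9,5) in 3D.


Mx = (10- 10)/2 = 0
My = (-7+9)/2 = 1.0000
Mz = (4+5)/2 = 4.5000

M = (0, 1.0000, 4.5000)


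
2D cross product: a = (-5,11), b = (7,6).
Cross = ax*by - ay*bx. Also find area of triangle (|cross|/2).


cross = -5*6 - 11*7 = -30 - 77 = -107
Triangle area = |-107|/2 = 107/2 = 53.5000

cross = -107, triangle area = 53.5000


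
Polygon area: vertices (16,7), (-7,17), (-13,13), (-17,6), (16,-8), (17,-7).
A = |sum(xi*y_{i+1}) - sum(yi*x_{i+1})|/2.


sum(xi*y_{i+1}) = 16*17 - 7*13 - 13*6 - 17*(-8) + 16*(-7) + 17*7 = 246
sum(yi*x_{i+1}) = 7*(-7) + 17*(-13) + 13*(-17) + 6*16 - 8*17 - 7*16 = -643
Area = |246 + 643|/2 = 889/2 = 444.5000

444.5000 sq units


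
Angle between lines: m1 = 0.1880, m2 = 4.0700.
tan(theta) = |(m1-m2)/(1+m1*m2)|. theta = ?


m1-m2 = -3.882
1+m1*m2 = 1.76516
tan(theta) = |-3.882/1.76516| = 2.199234
theta = arctan(|-3.882/1.76516|) = 65.5485 degrees (acute angle)

65.5485 degrees


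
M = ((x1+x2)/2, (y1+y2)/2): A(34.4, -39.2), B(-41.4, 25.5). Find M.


Mx = (34.4 - 41.4)/2 = -7.0/2 = -3.5000
My = (-39.2 + 25.5)/2 = -13.7/2 = -6.8500

(-3.5000, -6.8500)


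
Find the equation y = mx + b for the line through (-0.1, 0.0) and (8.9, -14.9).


m = (-14.9)/(9.0) = -1.6556
b = y1 - m*x1 = 0.0 - (-14.9*(-0.1))/(9.0) = 0.0 - 0.1656 = -0.1656

y = -1.6556x - 0.1656


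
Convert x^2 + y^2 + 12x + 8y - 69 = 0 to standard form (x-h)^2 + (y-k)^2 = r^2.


h = -D/2 = -12/2 = -6
k = -E/2 = -8/2 = -4
r^2 = h^2 + k^2 - F = 36 + 16 + 69 = 121
r = 11

Center (-6, -4), radius = 11


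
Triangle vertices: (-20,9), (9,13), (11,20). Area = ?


-20*(13-20) = 140
9*(20-9) = 99
11*(9-13) = -44
sum = 195
Area = |195|/2 = 97.5000

97.5000 sq units


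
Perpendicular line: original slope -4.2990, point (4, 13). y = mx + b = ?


Perpendicular slope = -1/m1 = -1/(-4.2990) = 0.2326
b2 = y0 - m2*x0 = 13 + 4/(-4.2990) = 13 - 0.9304 = 12.0696

y = 0.2326x + 12.0696


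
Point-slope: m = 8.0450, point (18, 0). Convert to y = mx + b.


y - 0 = 8.0450(x - 18)
y = 8.0450x + 0 - 8.0450*18
y = 8.0450x - 144.8100

y = 8.0450x - 144.8100


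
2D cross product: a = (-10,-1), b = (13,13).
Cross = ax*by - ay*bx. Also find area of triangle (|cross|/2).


cross = -10*13 + 1*13 = -130 + 13 = -117
Triangle area = |-117|/2 = 117/2 = 58.5000

cross = -117, triangle area = 58.5000


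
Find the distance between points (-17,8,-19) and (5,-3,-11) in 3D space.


dx=22, dy=-11, dz=8
d = sqrt(484+121+64) = sqrt(669) = 25.8650

25.8650


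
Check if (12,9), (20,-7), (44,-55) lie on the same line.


12*(-7+ 55) + 20*(-55-9) + 44*(9+ 7)
= 576 - 1280 + 704 = 0

Yes, collinear (determinant = 0)


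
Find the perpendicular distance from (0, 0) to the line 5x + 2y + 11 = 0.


|5*0 + 2*0 + 11| = |11| = 11
sqrt(25 + 4) = sqrt(29) = 5.3852
d = 11/sqrt(29) = 2.0426

2.0426


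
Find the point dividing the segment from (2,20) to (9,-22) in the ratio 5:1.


Px = (5*9 + 1*2)/6 = 47/6 = 7.8333
Py = (5*(-22) + 1*20)/6 = -90/6 = -15.0000

P = (7.8333, -15.0000)


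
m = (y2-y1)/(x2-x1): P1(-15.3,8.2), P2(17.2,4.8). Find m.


dy = 4.8 - 8.2 = -3.4
dx = 17.2 + 15.3 = 32.5
m = -3.4/32.5 = -0.1046

m = -0.1046


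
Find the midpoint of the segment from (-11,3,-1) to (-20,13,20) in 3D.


Mx = (-11- 20)/2 = -15.5000
My = (3+13)/2 = 8.0000
Mz = (-1+20)/2 = 9.5000

M = (-15.5000, 8.0000, 9.5000)


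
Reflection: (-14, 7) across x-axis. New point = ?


Reflection rule for x-axis: (x, -y)
(-14, 7) -> (-14, -7)

(-14, -7)


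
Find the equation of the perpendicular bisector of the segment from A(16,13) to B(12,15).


Midpoint = (14, 14)
Slope of AB = dy/dx = 2/(-4) = -0.5000
Perp slope = -dx/dy = 4/2 = 2.0000
b = My - (perp slope)*Mx = 14 + (-4*14)/2 = 14 - 28.0000 = -14.0000

y = 2.0000x - 14.0000


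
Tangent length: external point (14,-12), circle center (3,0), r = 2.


d = sqrt((14-3)^2 + (-12-0)^2) = sqrt(121+144) = 16.2788
L = sqrt(265.0000 - 4) = sqrt(261.0000) = 16.1555

16.1555


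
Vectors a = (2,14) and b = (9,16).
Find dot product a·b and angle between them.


a·b = 2*9 + 14*16 = 18 + 224 = 242
|a| = sqrt(4+196) = 14.1421
|b| = sqrt(81+256) = 18.3576
cos(theta) = 242/(sqrt(200)*sqrt(337)) = 242/sqrt(67400) = 0.932149
theta = arccos(242/sqrt(67400)) = 21.2277 degrees

a·b = 242, theta = 21.2277 deg


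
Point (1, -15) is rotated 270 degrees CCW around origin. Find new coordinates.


cos(270) = 0, sin(270) = -1
x' = 1*0 + 15*(-1) = -15
y' = 1*(-1) - 15*0 = -1

(-15, -1)


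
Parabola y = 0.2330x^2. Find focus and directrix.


a = 0.2330
1/(4a) = 1.0730
Focus = (0, 1.0730)
Directrix: y = -1.0730

Focus = (0, 1.0730), Directrix: y = -1.0730


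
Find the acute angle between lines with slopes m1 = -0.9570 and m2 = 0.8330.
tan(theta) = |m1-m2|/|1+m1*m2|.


m1-m2 = -1.79
1+m1*m2 = 0.202819
tan(theta) = |-1.79/0.202819| = 8.825603
theta = arctan(|-1.79/0.202819|) = 83.5356 degrees (acute angle)

83.5356 degrees


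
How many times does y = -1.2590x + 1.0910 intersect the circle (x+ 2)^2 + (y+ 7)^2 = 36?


Substitute y = -1.2590x + 1.0910: (x+ 2)^2 + (-1.2590x+1.0910+ 7)^2 = 36
Expand to Ax^2 + Bx + C = 0, where b-k = 8.091
A = 1+m^2 = 2.585081
B = 2(m(b-k) - h) = 2(-1.2590*8.091 + 2) = -16.373138
C = h^2 + (b-k)^2 - r^2 = 4 + 65.464281 - 36 = 33.464281
disc = B^2-4AC = 268.0796 - 346.0315 = -77.9519
disc < 0

0 intersection points


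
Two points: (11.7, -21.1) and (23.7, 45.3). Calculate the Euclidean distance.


dx = 23.7 - 11.7 = 12.0
dy = 45.3 + 21.1 = 66.4
d = sqrt(144.0 + 4408.96) = sqrt(4552.96) = 67.4756

67.4756


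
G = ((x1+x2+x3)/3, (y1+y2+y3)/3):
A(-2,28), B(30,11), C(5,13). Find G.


Gx = (-2+30+5)/3 = 33/3 = 11.0000
Gy = (28+11+13)/3 = 52/3 = 17.3333

G = (11.0000, 17.3333)


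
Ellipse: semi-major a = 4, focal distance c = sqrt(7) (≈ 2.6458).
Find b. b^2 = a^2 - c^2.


b^2 = 4^2 - (sqrt(7))^2 = 16 - 7 = 9
b = sqrt(9) = 3

b = 3


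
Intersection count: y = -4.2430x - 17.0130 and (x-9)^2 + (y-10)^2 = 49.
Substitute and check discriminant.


Substitute y = -4.2430x - 17.0130: (x-9)^2 + (-4.2430x- 17.0130-10)^2 = 49
Expand to Ax^2 + Bx + C = 0, where b-k = -27.013
A = 1+m^2 = 19.003049
B = 2(m(b-k) - h) = 2(-4.2430*(-27.013) - 9) = 211.232318
C = h^2 + (b-k)^2 - r^2 = 81 + 729.702169 - 49 = 761.702169
disc = B^2-4AC = 44619.0922 - 57898.6546 = -13279.5624
disc < 0

0 intersection points


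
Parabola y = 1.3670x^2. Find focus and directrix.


a = 1.3670
1/(4a) = 0.1829
Focus = (0, 0.1829)
Directrix: y = -0.1829

Focus = (0, 0.1829), Directrix: y = -0.1829


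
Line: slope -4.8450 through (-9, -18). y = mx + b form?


y + 18 = -4.8450(x + 9)
y = -4.8450x - 18 + 4.8450*(-9)
y = -4.8450x - 61.6050

y = -4.8450x - 61.6050


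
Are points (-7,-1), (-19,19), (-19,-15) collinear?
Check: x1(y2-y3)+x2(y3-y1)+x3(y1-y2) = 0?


-7*(19+ 15) - 19*(-15+ 1) - 19*(-1-19)
= -238 + 266 + 380 = 408

No, not collinear (determinant = 408)


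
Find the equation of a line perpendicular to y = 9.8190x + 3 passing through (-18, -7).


Perpendicular slope = -1/m1 = -1/9.8190 = -0.1018
b2 = y0 - m2*x0 = -7 - 18/9.8190 = -7 - 1.8332 = -8.8332

y = -0.1018x - 8.8332


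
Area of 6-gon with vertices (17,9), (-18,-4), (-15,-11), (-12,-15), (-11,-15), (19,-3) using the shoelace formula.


sum(xi*y_{i+1}) = 17*(-4) - 18*(-11) - 15*(-15) - 12*(-15) - 11*(-3) + 19*9 = 739
sum(yi*x_{i+1}) = 9*(-18) - 4*(-15) - 11*(-12) - 15*(-11) - 15*19 - 3*17 = -141
Area = |739 + 141|/2 = 880/2 = 440.0000

440.0000 sq units


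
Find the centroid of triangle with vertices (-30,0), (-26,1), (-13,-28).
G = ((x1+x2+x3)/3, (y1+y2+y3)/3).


Gx = (-30- 26- 13)/3 = -69/3 = -23.0000
Gy = (0+1- 28)/3 = -27/3 = -9.0000

G = (-23.0000, -9.0000)


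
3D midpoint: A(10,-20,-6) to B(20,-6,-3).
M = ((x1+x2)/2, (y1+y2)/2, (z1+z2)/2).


Mx = (10+20)/2 = 15.0000
My = (-20- 6)/2 = -13.0000
Mz = (-6- 3)/2 = -4.5000

M = (15.0000, -13.0000, -4.5000)


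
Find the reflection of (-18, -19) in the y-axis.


Reflection rule for y-axis: (-x, y)
(-18, -19) -> (18, -19)

(18, -19)


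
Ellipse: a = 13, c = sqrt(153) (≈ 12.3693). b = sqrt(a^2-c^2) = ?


b^2 = 13^2 - (sqrt(153))^2 = 169 - 153 = 16
b = sqrt(16) = 4

b = 4


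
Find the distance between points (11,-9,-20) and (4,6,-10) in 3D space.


dx=-7, dy=15, dz=10
d = sqrt(49+225+100) = sqrt(374) = 19.3391

19.3391


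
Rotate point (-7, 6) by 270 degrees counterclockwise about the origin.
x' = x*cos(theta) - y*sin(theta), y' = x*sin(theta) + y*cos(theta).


cos(270) = 0, sin(270) = -1
x' = -7*0 - 6*(-1) = 6
y' = -7*(-1) + 6*0 = 7

(6, 7)


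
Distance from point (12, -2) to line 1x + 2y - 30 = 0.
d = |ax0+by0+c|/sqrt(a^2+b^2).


|1*12 + 2*(-2) - 30| = |-22| = 22
sqrt(1 + 4) = sqrt(5) = 2.2361
d = 22/sqrt(5) = 9.8387

9.8387


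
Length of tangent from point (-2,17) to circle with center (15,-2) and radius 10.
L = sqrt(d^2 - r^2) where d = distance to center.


d = sqrt((-2-15)^2 + (17+ 2)^2) = sqrt(289+361) = 25.4951
L = sqrt(650.0000 - 100) = sqrt(550.0000) = 23.4521

23.4521


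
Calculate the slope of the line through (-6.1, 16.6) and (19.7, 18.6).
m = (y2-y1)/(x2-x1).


dy = 18.6 - 16.6 = 2.0
dx = 19.7 + 6.1 = 25.8
m = 2.0/25.8 = 0.0775

m = 0.0775


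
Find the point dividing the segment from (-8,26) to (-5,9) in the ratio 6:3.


Px = (6*(-5) + 3*(-8))/9 = -54/9 = -6.0000
Py = (6*9 + 3*26)/9 = 132/9 = 14.6667

P = (-6.0000, 14.6667)


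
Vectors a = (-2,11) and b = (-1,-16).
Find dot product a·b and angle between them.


a·b = -2*(-1) + 11*(-16) = 2 - 176 = -174
|a| = sqrt(4+121) = 11.1803
|b| = sqrt(1+256) = 16.0312
cos(theta) = -174/(sqrt(125)*sqrt(257)) = -174/sqrt(32125) = -0.970795
theta = arccos(-174/sqrt(32125)) = 166.1188 degrees

a·b = -174, theta = 166.1188 deg


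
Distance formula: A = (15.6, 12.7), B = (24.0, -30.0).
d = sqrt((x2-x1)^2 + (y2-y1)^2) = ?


dx = 24.0 - 15.6 = 8.4
dy = -30.0 - 12.7 = -42.7
d = sqrt(70.56 + 1823.29) = sqrt(1893.85) = 43.5184

43.5184


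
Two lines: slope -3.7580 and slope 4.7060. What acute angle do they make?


m1-m2 = -8.464
1+m1*m2 = -16.685148
tan(theta) = |-8.464/(-16.685148)| = 0.507277
theta = arctan(|-8.464/(-16.685148)|) = 26.8977 degrees (acute angle)

26.8977 degrees


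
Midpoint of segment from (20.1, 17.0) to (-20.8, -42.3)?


Mx = (20.1 - 20.8)/2 = -0.7/2 = -0.3500
My = (17.0 - 42.3)/2 = -25.3/2 = -12.6500

(-0.3500, -12.6500)


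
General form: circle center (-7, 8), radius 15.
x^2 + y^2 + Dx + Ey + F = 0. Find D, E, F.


(x+ 7)^2 + (y-8)^2 = 15^2
D = -2h = 14, E = -2k = -16
F = h^2+k^2-r^2 = 49+64-225 = -112

D = 14, E = -16, F = -112


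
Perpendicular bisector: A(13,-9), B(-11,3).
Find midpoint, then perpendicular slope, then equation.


Midpoint = (1, -3)
Slope of AB = dy/dx = 12/(-24) = -0.5000
Perp slope = -dx/dy = 24/12 = 2.0000
b = My - (perp slope)*Mx = -3 + (-24*1)/12 = -3 - 2.0000 = -5.0000

y = 2.0000x - 5.0000


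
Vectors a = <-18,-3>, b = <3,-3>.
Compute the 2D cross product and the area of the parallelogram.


cross = -18*(-3) + 3*3 = 54 + 9 = 63
Parallelogram area = |63| = 63

cross = 63, parallelogram area = 63


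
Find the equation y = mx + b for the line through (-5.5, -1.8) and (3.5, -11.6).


m = (-9.8)/(9.0) = -1.0889
b = y1 - m*x1 = -1.8 - (-9.8*(-5.5))/(9.0) = -1.8 - 5.9889 = -7.7889

y = -1.0889x - 7.7889


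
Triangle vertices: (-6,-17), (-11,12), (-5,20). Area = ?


-6*(12-20) = 48
-11*(20+ 17) = -407
-5*(-17-12) = 145
sum = -214
Area = |-214|/2 = 107.0000

107.0000 sq units


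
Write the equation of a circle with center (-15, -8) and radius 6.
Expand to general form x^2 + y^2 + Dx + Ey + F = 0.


(x+ 15)^2 + (y+ 8)^2 = 6^2
D = -2h = 30, E = -2k = 16
F = h^2+k^2-r^2 = 225+64-36 = 253

x^2 + y^2 + 30x + 16y + 253 = 0


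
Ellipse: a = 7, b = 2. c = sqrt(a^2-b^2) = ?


c^2 = 7^2 - 2^2 = 49 - 4 = 45
c = sqrt(45) = 6.7082

c = 6.7082


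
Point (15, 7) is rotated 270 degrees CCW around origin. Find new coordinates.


cos(270) = 0, sin(270) = -1
x' = 15*0 - 7*(-1) = 7
y' = 15*(-1) + 7*0 = -15

(7, -15)


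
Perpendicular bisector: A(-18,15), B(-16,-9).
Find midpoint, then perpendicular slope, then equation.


Midpoint = (-17, 3)
Slope of AB = dy/dx = -24/2 = -12.0000
Perp slope = -dx/dy = 2/24 = 0.0833
b = My - (perp slope)*Mx = 3 + (2*(-17))/(-24) = 3 + 1.4167 = 4.4167

y = 0.0833x + 4.4167


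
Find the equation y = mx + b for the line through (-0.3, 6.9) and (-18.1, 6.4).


m = (-0.5)/(-17.8) = 0.0281
b = y1 - m*x1 = 6.9 - (-0.5*(-0.3))/(-17.8) = 6.9 + 0.0084 = 6.9084

y = 0.0281x + 6.9084


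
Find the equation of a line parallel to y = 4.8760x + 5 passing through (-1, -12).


Parallel lines have equal slopes.
m2 = 4.8760
b2 = -12 - 4.8760*(-1) = -7.1240

y = 4.8760x - 7.1240


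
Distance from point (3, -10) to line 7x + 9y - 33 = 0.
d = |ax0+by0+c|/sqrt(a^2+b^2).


|7*3 + 9*(-10) - 33| = |-102| = 102
sqrt(49 + 81) = sqrt(130) = 11.4018
d = 102/sqrt(130) = 8.9460

8.9460


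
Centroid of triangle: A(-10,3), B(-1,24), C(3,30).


Gx = (-10- 1+3)/3 = -8/3 = -2.6667
Gy = (3+24+30)/3 = 57/3 = 19.0000

G = (-2.6667, 19.0000)


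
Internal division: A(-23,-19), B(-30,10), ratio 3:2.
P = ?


Px = (3*(-30) + 2*(-23))/5 = -136/5 = -27.2000
Py = (3*10 + 2*(-19))/5 = -8/5 = -1.6000

P = (-27.2000, -1.6000)


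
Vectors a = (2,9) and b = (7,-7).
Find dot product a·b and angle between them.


a·b = 2*7 + 9*(-7) = 14 - 63 = -49
|a| = sqrt(4+81) = 9.2195
|b| = sqrt(49+49) = 9.8995
cos(theta) = -49/(sqrt(85)*sqrt(98)) = -49/sqrt(8330) = -0.536875
theta = arccos(-49/sqrt(8330)) = 122.4712 degrees

a·b = -49, theta = 122.4712 deg


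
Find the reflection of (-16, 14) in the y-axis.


Reflection rule for y-axis: (-x, y)
(-16, 14) -> (16, 14)

(16, 14)


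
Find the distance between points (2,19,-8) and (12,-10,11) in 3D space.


dx=10, dy=-29, dz=19
d = sqrt(100+841+361) = sqrt(1302) = 36.0832

36.0832


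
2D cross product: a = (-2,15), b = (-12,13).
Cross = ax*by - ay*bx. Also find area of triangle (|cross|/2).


cross = -2*13 - 15*(-12) = -26 + 180 = 154
Triangle area = |154|/2 = 154/2 = 77.0000

cross = 154, triangle area = 77.0000


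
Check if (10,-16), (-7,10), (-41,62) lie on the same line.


10*(10-62) - 7*(62+ 16) - 41*(-16-10)
= -520 - 546 + 1066 = 0

Yes, collinear (determinant = 0)


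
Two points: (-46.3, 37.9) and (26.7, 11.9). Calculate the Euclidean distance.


dx = 26.7 + 46.3 = 73.0
dy = 11.9 - 37.9 = -26.0
d = sqrt(5329.0 + 676.0) = sqrt(6005.0) = 77.4919

77.4919


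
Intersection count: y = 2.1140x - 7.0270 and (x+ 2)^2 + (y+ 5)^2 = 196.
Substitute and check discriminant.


Substitute y = 2.1140x - 7.0270: (x+ 2)^2 + (2.1140x- 7.0270+ 5)^2 = 196
Expand to Ax^2 + Bx + C = 0, where b-k = -2.027
A = 1+m^2 = 5.468996
B = 2(m(b-k) - h) = 2(2.1140*(-2.027) + 2) = -4.570156
C = h^2 + (b-k)^2 - r^2 = 4 + 4.108729 - 196 = -187.891271
disc = B^2-4AC = 20.8863 + 4110.3064 = 4131.1927
disc > 0

2 intersection points


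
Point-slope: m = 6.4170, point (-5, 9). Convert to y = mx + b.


y - 9 = 6.4170(x + 5)
y = 6.4170x + 9 - 6.4170*(-5)
y = 6.4170x + 41.0850

y = 6.4170x + 41.0850


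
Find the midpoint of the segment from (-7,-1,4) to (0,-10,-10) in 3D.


Mx = (-7+0)/2 = -3.5000
My = (-1- 10)/2 = -5.5000
Mz = (4- 10)/2 = -3.0000

M = (-3.5000, -5.5000, -3.0000)


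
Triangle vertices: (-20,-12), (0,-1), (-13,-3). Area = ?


-20*(-1+ 3) = -40
0*(-3+ 12) = 0
-13*(-12+ 1) = 143
sum = 103
Area = |103|/2 = 51.5000

51.5000 sq units


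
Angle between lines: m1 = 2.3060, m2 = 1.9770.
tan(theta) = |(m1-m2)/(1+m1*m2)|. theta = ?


m1-m2 = 0.329
1+m1*m2 = 5.558962
tan(theta) = |0.329/5.558962| = 0.059184
theta = arctan(|0.329/5.558962|) = 3.3870 degrees (acute angle)

3.3870 degrees


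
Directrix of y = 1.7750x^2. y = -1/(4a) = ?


a = 1.7750
1/(4a) = 0.1408
directrix: y = -0.1408 = -0.1408

y = -0.1408


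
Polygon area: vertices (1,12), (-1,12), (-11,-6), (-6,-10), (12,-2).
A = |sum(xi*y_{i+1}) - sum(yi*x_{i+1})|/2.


sum(xi*y_{i+1}) = 1*12 - 1*(-6) - 11*(-10) - 6*(-2) + 12*12 = 284
sum(yi*x_{i+1}) = 12*(-1) + 12*(-11) - 6*(-6) - 10*12 - 2*1 = -230
Area = |284 + 230|/2 = 514/2 = 257.0000

257.0000 sq units


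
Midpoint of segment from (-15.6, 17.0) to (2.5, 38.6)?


Mx = (-15.6 + 2.5)/2 = -13.1/2 = -6.5500
My = (17.0 + 38.6)/2 = 55.6/2 = 27.8000

(-6.5500, 27.8000)


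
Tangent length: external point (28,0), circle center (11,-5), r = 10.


d = sqrt((28-11)^2 + (0+ 5)^2) = sqrt(289+25) = 17.7200
L = sqrt(314.0000 - 100) = sqrt(214.0000) = 14.6287

14.6287


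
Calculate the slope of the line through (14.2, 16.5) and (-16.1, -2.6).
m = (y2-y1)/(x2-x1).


dy = -2.6 - 16.5 = -19.1
dx = -16.1 - 14.2 = -30.3
m = -19.1/(-30.3) = 0.6304

m = 0.6304


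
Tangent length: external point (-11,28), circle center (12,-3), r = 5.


d = sqrt((-11-12)^2 + (28+ 3)^2) = sqrt(529+961) = 38.6005
L = sqrt(1490.0000 - 25) = sqrt(1465.0000) = 38.2753

38.2753


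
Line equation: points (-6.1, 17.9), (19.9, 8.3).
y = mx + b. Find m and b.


m = (-9.6)/(26.0) = -0.3692
b = y1 - m*x1 = 17.9 - (-9.6*(-6.1))/(26.0) = 17.9 - 2.2523 = 15.6477

y = -0.3692x + 15.6477


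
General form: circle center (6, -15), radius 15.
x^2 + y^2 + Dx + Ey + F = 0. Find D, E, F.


(x-6)^2 + (y+ 15)^2 = 15^2
D = -2h = -12, E = -2k = 30
F = h^2+k^2-r^2 = 36+225-225 = 36

D = -12, E = 30, F = 36


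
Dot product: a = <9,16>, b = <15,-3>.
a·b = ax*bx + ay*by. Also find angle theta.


a·b = 9*15 + 16*(-3) = 135 - 48 = 87
|a| = sqrt(81+256) = 18.3576
|b| = sqrt(225+9) = 15.2971
cos(theta) = 87/(sqrt(337)*sqrt(234)) = 87/sqrt(78858) = 0.309811
theta = arccos(87/sqrt(78858)) = 71.9522 degrees

a·b = 87, theta = 71.9522 deg


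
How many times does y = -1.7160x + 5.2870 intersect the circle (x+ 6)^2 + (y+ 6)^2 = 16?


Substitute y = -1.7160x + 5.2870: (x+ 6)^2 + (-1.7160x+5.2870+ 6)^2 = 16
Expand to Ax^2 + Bx + C = 0, where b-k = 11.287
A = 1+m^2 = 3.944656
B = 2(m(b-k) - h) = 2(-1.7160*11.287 + 6) = -26.736984
C = h^2 + (b-k)^2 - r^2 = 36 + 127.396369 - 16 = 147.396369
disc = B^2-4AC = 714.8663 - 2325.7119 = -1610.8456
disc < 0

0 intersection points


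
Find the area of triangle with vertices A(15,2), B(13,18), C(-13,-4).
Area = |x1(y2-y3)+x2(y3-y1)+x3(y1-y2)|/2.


15*(18+ 4) = 330
13*(-4-2) = -78
-13*(2-18) = 208
sum = 460
Area = |460|/2 = 230.0000

230.0000 sq units


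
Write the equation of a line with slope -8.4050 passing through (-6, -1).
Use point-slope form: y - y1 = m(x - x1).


y + 1 = -8.4050(x + 6)
y = -8.4050x - 1 + 8.4050*(-6)
y = -8.4050x - 51.4300

y = -8.4050x - 51.4300


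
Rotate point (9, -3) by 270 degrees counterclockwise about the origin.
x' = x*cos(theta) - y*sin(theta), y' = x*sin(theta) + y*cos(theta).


cos(270) = 0, sin(270) = -1
x' = 9*0 + 3*(-1) = -3
y' = 9*(-1) - 3*0 = -9

(-3, -9)


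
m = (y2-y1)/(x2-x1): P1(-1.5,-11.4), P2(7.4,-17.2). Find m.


dy = -17.2 + 11.4 = -5.8
dx = 7.4 + 1.5 = 8.9
m = -5.8/8.9 = -0.6517

m = -0.6517


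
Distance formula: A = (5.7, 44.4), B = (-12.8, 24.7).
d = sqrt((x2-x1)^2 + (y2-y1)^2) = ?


dx = -12.8 - 5.7 = -18.5
dy = 24.7 - 44.4 = -19.7
d = sqrt(342.25 + 388.09) = sqrt(730.34) = 27.0248

27.0248


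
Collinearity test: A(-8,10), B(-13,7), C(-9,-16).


-8*(7+ 16) - 13*(-16-10) - 9*(10-7)
= -184 + 338 - 27 = 127

No, not collinear (determinant = 127)
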